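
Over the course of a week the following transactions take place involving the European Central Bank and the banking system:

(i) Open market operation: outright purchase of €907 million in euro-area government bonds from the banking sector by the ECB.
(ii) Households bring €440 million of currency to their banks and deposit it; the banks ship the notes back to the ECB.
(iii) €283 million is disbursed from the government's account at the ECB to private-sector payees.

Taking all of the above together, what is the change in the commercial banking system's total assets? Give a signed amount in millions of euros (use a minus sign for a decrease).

OMO purchase (from banks) €907 million: just an asset swap on bank balance sheets → 0.
Currency deposit €440 million: bank balance sheets expand → +€440M.
Government spending €283 million: bank balance sheets expand → +€283M.
Net: 0 + 440 + 283 = +€723 million.

+€723 million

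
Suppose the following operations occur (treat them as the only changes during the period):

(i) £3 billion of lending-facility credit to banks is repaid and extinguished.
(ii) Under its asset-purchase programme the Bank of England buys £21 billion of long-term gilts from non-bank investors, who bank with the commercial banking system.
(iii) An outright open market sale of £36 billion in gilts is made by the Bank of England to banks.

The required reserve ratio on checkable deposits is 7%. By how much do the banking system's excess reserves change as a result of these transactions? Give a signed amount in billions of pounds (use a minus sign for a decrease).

Discount-window repayment £3 billion: reserves −£3B, deposits 0.
Asset purchase (from non-banks) £21 billion: reserves +£21B, deposits +£21B.
OMO sale (to banks) £36 billion: reserves −£36B, deposits 0.
Totals: Δreserves = −£18B, Δdeposits = +£21B.
Δrequired reserves = 7% × +£21B = +£1.47B.
Δexcess reserves = Δreserves − Δrequired = −£18B − (+£1.47B) = -£19.47 billion.

-£19.47 billion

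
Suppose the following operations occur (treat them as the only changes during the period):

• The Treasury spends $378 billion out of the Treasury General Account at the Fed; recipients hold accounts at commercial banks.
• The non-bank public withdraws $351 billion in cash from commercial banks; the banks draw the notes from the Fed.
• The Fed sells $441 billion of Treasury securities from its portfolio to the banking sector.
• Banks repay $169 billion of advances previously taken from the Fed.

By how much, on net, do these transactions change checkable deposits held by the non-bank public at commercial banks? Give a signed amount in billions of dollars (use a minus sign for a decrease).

Government spending $378 billion: non-bank counterparties' bank balances rise → +$378B.
Currency withdrawal $351 billion: non-bank counterparties' bank balances fall → −$351B.
OMO sale (to banks) $441 billion: the counterparty is a bank, so public deposits are unchanged → 0.
Discount-window repayment $169 billion: the counterparty is a bank, so public deposits are unchanged → 0.
Net: 378 − 351 + 0 + 0 = +$27 billion.

+$27 billion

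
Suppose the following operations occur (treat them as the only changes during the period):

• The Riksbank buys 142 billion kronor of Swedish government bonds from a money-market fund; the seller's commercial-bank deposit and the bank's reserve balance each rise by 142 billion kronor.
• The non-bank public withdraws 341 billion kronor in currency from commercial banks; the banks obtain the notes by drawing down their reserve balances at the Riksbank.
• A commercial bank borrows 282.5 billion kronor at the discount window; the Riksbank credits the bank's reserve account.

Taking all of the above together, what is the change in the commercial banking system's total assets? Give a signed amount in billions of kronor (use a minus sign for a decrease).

+83.5 billion

Asset purchase (from non-banks) 142 billion kronor: bank balance sheets expand → +142B.
Currency withdrawal 341 billion kronor: bank balance sheets shrink → −341B.
Discount-window loan 282.5 billion kronor: bank balance sheets expand → +282.5B.
Net: 142 − 341 + 282.5 = +83.5 billion.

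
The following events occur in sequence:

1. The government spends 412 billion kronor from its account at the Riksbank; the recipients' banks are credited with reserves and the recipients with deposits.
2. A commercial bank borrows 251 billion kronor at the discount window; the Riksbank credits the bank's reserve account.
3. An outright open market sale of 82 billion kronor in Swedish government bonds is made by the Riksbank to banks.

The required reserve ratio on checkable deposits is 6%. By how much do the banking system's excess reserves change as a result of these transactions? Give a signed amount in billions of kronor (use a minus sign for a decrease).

Government spending 412 billion kronor: reserves +412B, deposits +412B.
Discount-window loan 251 billion kronor: reserves +251B, deposits 0.
OMO sale (to banks) 82 billion kronor: reserves −82B, deposits 0.
Totals: Δreserves = +581B, Δdeposits = +412B.
Δrequired reserves = 6% × +412B = +24.72B.
Δexcess reserves = Δreserves − Δrequired = +581B − (+24.72B) = +556.28 billion.

+556.28 billion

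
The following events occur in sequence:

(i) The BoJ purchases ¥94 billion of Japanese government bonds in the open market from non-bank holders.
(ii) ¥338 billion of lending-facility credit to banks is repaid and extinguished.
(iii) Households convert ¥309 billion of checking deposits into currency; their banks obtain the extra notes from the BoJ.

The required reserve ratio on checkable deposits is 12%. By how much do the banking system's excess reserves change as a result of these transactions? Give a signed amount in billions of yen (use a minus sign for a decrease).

Asset purchase (from non-banks) ¥94 billion: reserves +¥94B, deposits +¥94B.
Discount-window repayment ¥338 billion: reserves −¥338B, deposits 0.
Currency withdrawal ¥309 billion: reserves −¥309B, deposits −¥309B.
Totals: Δreserves = −¥553B, Δdeposits = −¥215B.
Δrequired reserves = 12% × −¥215B = −¥25.8B.
Δexcess reserves = Δreserves − Δrequired = −¥553B − (−¥25.8B) = -¥527.2 billion.

-¥527.2 billion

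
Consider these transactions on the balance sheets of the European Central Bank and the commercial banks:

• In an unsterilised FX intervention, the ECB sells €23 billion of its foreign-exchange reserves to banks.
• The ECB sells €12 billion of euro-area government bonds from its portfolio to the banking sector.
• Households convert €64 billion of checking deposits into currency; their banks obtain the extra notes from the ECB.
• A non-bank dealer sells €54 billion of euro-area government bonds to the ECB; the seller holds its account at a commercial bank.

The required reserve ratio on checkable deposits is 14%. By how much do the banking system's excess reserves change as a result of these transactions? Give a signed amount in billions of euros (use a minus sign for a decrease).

FX sale €23 billion: reserves −€23B, deposits 0.
OMO sale (to banks) €12 billion: reserves −€12B, deposits 0.
Currency withdrawal €64 billion: reserves −€64B, deposits −€64B.
Asset purchase (from non-banks) €54 billion: reserves +€54B, deposits +€54B.
Totals: Δreserves = −€45B, Δdeposits = −€10B.
Δrequired reserves = 14% × −€10B = −€1.4B.
Δexcess reserves = Δreserves − Δrequired = −€45B − (−€1.4B) = -€43.6 billion.

-€43.6 billion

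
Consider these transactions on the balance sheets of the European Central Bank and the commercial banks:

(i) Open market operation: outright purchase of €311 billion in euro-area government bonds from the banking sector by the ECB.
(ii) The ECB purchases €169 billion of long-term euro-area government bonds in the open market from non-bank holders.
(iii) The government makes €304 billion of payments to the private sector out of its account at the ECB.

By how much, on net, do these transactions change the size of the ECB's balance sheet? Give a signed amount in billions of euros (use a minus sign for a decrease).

OMO purchase (from banks) €311 billion: an ECB asset is acquired → +€311B.
Asset purchase (from non-banks) €169 billion: an ECB asset is acquired → +€169B.
Government spending €304 billion: only the composition of liabilities changes → 0.
Net: 311 + 169 + 0 = +€480 billion.

+€480 billion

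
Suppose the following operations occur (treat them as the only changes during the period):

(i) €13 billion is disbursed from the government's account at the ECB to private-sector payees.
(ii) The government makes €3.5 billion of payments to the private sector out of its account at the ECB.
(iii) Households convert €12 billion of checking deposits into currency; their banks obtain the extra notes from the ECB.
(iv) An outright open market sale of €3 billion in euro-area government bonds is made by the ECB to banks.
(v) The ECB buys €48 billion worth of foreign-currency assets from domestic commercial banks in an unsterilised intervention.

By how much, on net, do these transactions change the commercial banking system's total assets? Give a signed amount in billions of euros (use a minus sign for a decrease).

ECB balance sheet:
  Assets:      Securities −€3B, Foreign assets +€48B
  Liabilities: Bank reserves +€49.5B, Currency in circulation +€12B, Government deposits −€16.5B
Commercial banking system:
  Assets:      Reserves at CB +€49.5B, Securities +€3B, Foreign assets −€48B
  Liabilities: Checkable deposits +€4.5B
Change in total bank assets = +€4.5 billion.

+€4.5 billion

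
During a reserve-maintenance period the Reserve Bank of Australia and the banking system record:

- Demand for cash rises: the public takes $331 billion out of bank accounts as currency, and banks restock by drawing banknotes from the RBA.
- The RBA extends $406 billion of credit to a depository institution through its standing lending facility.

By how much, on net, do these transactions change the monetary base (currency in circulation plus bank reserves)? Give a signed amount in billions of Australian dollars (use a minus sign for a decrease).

+$406 billion

RBA balance sheet:
  Assets:      Loans to banks +$406B
  Liabilities: Bank reserves +$75B, Currency in circulation +$331B
Monetary base = currency + reserves: +$331B + (+$75B) = +$406 billion.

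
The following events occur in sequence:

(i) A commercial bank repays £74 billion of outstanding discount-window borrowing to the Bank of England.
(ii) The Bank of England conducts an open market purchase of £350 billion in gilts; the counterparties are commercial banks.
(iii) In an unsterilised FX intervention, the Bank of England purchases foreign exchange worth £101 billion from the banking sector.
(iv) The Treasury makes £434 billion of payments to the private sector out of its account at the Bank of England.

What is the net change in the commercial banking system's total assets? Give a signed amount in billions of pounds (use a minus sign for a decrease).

+£360 billion

Discount-window repayment £74 billion: bank balance sheets shrink → −£74B.
OMO purchase (from banks) £350 billion: just an asset swap on bank balance sheets → 0.
FX purchase £101 billion: just an asset swap on bank balance sheets → 0.
Government spending £434 billion: bank balance sheets expand → +£434B.
Net: −74 + 0 + 0 + 434 = +£360 billion.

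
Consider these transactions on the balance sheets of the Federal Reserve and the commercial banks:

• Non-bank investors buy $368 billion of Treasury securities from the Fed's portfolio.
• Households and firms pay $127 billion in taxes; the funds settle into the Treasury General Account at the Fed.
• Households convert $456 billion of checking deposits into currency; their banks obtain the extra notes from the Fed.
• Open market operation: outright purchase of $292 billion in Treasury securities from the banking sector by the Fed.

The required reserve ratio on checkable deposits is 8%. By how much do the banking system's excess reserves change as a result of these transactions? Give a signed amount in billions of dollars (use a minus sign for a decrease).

-$582.92 billion

Asset sale (to non-banks) $368 billion: reserves −$368B, deposits −$368B.
Government account inflow $127 billion: reserves −$127B, deposits −$127B.
Currency withdrawal $456 billion: reserves −$456B, deposits −$456B.
OMO purchase (from banks) $292 billion: reserves +$292B, deposits 0.
Totals: Δreserves = −$659B, Δdeposits = −$951B.
Δrequired reserves = 8% × −$951B = −$76.08B.
Δexcess reserves = Δreserves − Δrequired = −$659B − (−$76.08B) = -$582.92 billion.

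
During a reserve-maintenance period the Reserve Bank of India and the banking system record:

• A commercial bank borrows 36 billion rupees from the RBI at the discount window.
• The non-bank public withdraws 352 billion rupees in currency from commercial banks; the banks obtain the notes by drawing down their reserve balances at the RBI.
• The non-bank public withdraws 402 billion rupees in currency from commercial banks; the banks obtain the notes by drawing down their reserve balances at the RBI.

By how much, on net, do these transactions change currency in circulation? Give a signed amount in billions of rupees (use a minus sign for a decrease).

+754 billion

Discount-window loan 36 billion rupees: no currency enters or leaves circulation → 0.
Currency withdrawal 352 billion rupees: notes leave the central bank → +352B.
Currency withdrawal 402 billion rupees: notes leave the central bank → +402B.
Net: 0 + 352 + 402 = +754 billion.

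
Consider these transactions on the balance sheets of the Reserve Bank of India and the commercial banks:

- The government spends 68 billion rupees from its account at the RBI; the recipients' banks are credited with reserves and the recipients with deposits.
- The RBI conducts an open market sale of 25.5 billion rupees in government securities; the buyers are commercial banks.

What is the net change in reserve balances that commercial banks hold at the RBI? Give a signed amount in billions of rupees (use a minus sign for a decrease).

RBI balance sheet:
  Assets:      Securities −25.5B
  Liabilities: Bank reserves +42.5B, Government deposits −68B
So the change in reserve balances that commercial banks hold at the RBI is +42.5 billion.

+42.5 billion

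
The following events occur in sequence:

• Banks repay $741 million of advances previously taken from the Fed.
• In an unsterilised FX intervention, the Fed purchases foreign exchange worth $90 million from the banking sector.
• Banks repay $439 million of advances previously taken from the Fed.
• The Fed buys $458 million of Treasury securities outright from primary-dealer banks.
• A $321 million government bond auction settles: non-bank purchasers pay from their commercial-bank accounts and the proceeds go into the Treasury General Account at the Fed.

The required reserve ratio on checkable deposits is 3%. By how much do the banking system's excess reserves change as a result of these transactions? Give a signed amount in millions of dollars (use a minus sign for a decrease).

-$943.37 million

Discount-window repayment $741 million: reserves −$741M, deposits 0.
FX purchase $90 million: reserves +$90M, deposits 0.
Discount-window repayment $439 million: reserves −$439M, deposits 0.
OMO purchase (from banks) $458 million: reserves +$458M, deposits 0.
Government account inflow $321 million: reserves −$321M, deposits −$321M.
Totals: Δreserves = −$953M, Δdeposits = −$321M.
Δrequired reserves = 3% × −$321M = −$9.63M.
Δexcess reserves = Δreserves − Δrequired = −$953M − (−$9.63M) = -$943.37 million.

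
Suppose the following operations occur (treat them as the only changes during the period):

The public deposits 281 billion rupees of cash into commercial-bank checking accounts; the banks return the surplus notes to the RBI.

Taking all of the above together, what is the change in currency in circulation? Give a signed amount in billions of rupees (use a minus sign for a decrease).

RBI balance sheet:
  Assets:      no change
  Liabilities: Bank reserves +281B, Currency in circulation −281B
So the change in currency in circulation is -281 billion.

-281 billion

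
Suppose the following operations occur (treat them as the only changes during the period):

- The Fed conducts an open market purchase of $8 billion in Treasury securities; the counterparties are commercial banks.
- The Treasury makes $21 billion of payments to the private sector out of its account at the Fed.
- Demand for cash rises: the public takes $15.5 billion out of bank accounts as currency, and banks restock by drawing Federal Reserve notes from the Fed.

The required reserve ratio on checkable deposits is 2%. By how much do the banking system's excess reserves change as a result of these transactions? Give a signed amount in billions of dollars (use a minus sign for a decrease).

OMO purchase (from banks) $8 billion: reserves +$8B, deposits 0.
Government spending $21 billion: reserves +$21B, deposits +$21B.
Currency withdrawal $15.5 billion: reserves −$15.5B, deposits −$15.5B.
Totals: Δreserves = +$13.5B, Δdeposits = +$5.5B.
Δrequired reserves = 2% × +$5.5B = +$0.11B.
Δexcess reserves = Δreserves − Δrequired = +$13.5B − (+$0.11B) = +$13.39 billion.

+$13.39 billion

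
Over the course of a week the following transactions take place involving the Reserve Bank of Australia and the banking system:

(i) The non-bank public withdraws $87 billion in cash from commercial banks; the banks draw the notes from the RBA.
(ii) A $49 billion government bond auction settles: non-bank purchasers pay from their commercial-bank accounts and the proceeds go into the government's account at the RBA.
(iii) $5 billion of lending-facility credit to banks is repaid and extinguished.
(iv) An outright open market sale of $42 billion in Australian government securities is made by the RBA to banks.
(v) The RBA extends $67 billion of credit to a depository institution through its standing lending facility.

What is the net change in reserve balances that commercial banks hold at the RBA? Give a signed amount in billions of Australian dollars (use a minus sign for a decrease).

-$116 billion

RBA balance sheet:
  Assets:      Securities −$42B, Loans to banks +$62B
  Liabilities: Bank reserves −$116B, Currency in circulation +$87B, Government deposits +$49B
Commercial banking system:
  Assets:      Reserves at CB −$116B, Securities +$42B
  Liabilities: Checkable deposits −$136B, Borrowings from CB +$62B
So the change in reserve balances that commercial banks hold at the RBA is -$116 billion.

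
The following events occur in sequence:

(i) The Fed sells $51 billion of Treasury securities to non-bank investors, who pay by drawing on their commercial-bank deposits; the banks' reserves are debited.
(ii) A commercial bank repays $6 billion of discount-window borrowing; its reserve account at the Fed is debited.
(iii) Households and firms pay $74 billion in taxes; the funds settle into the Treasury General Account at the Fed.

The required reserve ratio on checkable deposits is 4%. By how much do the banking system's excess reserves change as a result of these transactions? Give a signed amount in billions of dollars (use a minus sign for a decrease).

-$126 billion

Asset sale (to non-banks) $51 billion: reserves −$51B, deposits −$51B.
Discount-window repayment $6 billion: reserves −$6B, deposits 0.
Government account inflow $74 billion: reserves −$74B, deposits −$74B.
Totals: Δreserves = −$131B, Δdeposits = −$125B.
Δrequired reserves = 4% × −$125B = −$5B.
Δexcess reserves = Δreserves − Δrequired = −$131B − (−$5B) = -$126 billion.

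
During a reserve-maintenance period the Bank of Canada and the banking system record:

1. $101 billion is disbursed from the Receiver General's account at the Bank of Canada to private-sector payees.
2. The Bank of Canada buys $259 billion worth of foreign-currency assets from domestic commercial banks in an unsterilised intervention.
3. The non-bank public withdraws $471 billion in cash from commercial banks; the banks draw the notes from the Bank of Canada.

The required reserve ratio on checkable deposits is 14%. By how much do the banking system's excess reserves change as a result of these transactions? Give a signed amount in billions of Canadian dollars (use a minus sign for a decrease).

Government spending $101 billion: reserves +$101B, deposits +$101B.
FX purchase $259 billion: reserves +$259B, deposits 0.
Currency withdrawal $471 billion: reserves −$471B, deposits −$471B.
Totals: Δreserves = −$111B, Δdeposits = −$370B.
Δrequired reserves = 14% × −$370B = −$51.8B.
Δexcess reserves = Δreserves − Δrequired = −$111B − (−$51.8B) = -$59.2 billion.

-$59.2 billion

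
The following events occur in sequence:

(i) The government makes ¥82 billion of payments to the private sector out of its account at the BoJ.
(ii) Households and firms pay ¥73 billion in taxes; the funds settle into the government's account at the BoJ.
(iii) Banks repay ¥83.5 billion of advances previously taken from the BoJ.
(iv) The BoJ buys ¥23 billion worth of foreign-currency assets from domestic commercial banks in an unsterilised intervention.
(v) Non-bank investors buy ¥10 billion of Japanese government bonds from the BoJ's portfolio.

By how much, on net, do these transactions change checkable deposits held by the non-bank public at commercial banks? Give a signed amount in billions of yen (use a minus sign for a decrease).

-¥1 billion

Government spending ¥82 billion: non-bank counterparties' bank balances rise → +¥82B.
Government account inflow ¥73 billion: non-bank counterparties' bank balances fall → −¥73B.
Discount-window repayment ¥83.5 billion: the counterparty is a bank, so public deposits are unchanged → 0.
FX purchase ¥23 billion: the counterparty is a bank, so public deposits are unchanged → 0.
Asset sale (to non-banks) ¥10 billion: non-bank counterparties' bank balances fall → −¥10B.
Net: 82 − 73 + 0 + 0 − 10 = -¥1 billion.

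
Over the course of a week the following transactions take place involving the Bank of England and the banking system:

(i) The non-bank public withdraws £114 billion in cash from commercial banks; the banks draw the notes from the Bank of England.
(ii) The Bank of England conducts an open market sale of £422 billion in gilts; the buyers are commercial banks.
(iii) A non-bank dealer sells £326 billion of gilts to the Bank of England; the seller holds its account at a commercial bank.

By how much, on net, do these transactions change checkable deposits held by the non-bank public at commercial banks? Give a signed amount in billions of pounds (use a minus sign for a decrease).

+£212 billion

Currency withdrawal £114 billion: non-bank counterparties' bank balances fall → −£114B.
OMO sale (to banks) £422 billion: the counterparty is a bank, so public deposits are unchanged → 0.
Asset purchase (from non-banks) £326 billion: non-bank counterparties' bank balances rise → +£326B.
Net: −114 + 0 + 326 = +£212 billion.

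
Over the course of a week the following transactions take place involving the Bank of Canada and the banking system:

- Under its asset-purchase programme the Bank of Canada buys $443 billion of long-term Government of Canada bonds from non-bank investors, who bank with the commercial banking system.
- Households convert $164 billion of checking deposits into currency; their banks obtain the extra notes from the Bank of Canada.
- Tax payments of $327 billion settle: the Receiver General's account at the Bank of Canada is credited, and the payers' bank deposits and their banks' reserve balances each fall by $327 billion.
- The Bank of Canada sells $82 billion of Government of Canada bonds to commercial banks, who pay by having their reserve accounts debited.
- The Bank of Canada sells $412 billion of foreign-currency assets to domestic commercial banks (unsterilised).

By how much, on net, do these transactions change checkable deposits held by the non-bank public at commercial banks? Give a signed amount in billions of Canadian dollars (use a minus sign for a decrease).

Asset purchase (from non-banks) $443 billion: non-bank counterparties' bank balances rise → +$443B.
Currency withdrawal $164 billion: non-bank counterparties' bank balances fall → −$164B.
Government account inflow $327 billion: non-bank counterparties' bank balances fall → −$327B.
OMO sale (to banks) $82 billion: the counterparty is a bank, so public deposits are unchanged → 0.
FX sale $412 billion: the counterparty is a bank, so public deposits are unchanged → 0.
Net: 443 − 164 − 327 + 0 + 0 = -$48 billion.

-$48 billion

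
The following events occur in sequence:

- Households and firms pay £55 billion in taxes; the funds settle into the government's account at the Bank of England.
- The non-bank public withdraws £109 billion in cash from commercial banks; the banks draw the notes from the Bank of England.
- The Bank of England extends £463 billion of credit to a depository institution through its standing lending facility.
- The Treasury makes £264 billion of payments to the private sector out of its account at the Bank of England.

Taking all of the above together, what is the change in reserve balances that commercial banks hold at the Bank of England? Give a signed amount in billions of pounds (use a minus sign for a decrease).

+£563 billion

Bank of England balance sheet:
  Assets:      Loans to banks +£463B
  Liabilities: Bank reserves +£563B, Currency in circulation +£109B, Government deposits −£209B
So the change in reserve balances that commercial banks hold at the Bank of England is +£563 billion.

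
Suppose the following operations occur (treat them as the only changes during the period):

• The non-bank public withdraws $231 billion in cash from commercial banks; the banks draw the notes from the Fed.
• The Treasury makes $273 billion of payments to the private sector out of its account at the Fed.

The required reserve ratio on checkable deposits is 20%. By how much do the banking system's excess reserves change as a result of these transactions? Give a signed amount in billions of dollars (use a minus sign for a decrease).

Currency withdrawal $231 billion: reserves −$231B, deposits −$231B.
Government spending $273 billion: reserves +$273B, deposits +$273B.
Totals: Δreserves = +$42B, Δdeposits = +$42B.
Δrequired reserves = 20% × +$42B = +$8.4B.
Δexcess reserves = Δreserves − Δrequired = +$42B − (+$8.4B) = +$33.6 billion.

+$33.6 billion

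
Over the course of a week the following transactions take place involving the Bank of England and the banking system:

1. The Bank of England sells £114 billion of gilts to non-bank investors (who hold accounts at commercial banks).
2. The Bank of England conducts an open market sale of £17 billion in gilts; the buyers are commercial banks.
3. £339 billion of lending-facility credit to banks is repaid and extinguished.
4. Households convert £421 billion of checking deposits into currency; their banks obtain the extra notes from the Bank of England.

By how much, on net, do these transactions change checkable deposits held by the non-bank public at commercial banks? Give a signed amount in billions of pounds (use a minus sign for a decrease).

-£535 billion

Asset sale (to non-banks) £114 billion: non-bank counterparties' bank balances fall → −£114B.
OMO sale (to banks) £17 billion: the counterparty is a bank, so public deposits are unchanged → 0.
Discount-window repayment £339 billion: the counterparty is a bank, so public deposits are unchanged → 0.
Currency withdrawal £421 billion: non-bank counterparties' bank balances fall → −£421B.
Net: −114 + 0 + 0 − 421 = -£535 billion.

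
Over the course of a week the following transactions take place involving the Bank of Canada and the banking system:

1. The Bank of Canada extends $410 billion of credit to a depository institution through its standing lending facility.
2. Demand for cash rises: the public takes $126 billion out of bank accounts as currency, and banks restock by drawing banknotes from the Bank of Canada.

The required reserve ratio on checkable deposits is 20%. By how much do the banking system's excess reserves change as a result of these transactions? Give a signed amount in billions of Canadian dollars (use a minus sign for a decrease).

Discount-window loan $410 billion: reserves +$410B, deposits 0.
Currency withdrawal $126 billion: reserves −$126B, deposits −$126B.
Totals: Δreserves = +$284B, Δdeposits = −$126B.
Δrequired reserves = 20% × −$126B = −$25.2B.
Δexcess reserves = Δreserves − Δrequired = +$284B − (−$25.2B) = +$309.2 billion.

+$309.2 billion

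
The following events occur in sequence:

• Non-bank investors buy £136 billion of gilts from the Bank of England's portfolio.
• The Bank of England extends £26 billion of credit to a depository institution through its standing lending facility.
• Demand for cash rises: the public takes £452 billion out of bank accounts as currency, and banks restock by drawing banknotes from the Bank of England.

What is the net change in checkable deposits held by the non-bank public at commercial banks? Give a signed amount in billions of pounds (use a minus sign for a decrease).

-£588 billion

Bank of England balance sheet:
  Assets:      Securities −£136B, Loans to banks +£26B
  Liabilities: Bank reserves −£562B, Currency in circulation +£452B
Commercial banking system:
  Assets:      Reserves at CB −£562B
  Liabilities: Checkable deposits −£588B, Borrowings from CB +£26B
So the change in checkable deposits held by the non-bank public at commercial banks is -£588 billion.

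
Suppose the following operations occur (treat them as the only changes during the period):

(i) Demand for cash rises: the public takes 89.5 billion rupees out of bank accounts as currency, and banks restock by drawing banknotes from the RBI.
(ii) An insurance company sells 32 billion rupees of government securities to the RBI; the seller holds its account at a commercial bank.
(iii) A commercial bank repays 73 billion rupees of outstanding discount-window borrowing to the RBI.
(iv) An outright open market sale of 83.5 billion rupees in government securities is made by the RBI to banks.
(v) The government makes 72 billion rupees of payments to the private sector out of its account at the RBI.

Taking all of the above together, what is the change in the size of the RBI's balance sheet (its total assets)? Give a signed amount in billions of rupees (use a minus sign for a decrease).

RBI balance sheet:
  Assets:      Securities −51.5B, Loans to banks −73B
  Liabilities: Bank reserves −142B, Currency in circulation +89.5B, Government deposits −72B
Commercial banking system:
  Assets:      Reserves at CB −142B, Securities +83.5B
  Liabilities: Checkable deposits +14.5B, Borrowings from CB −73B
Change in total RBI assets = -124.5 billion.

-124.5 billion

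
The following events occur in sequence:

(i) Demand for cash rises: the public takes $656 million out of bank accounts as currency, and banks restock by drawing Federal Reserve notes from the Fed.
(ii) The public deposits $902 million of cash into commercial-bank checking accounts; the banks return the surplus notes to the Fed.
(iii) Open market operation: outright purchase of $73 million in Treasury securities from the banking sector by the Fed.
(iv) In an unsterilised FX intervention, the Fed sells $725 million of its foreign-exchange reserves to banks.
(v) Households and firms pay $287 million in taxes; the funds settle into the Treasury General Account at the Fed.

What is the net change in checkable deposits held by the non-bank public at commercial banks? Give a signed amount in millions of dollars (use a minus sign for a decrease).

-$41 million

Fed balance sheet:
  Assets:      Securities +$73M, Foreign assets −$725M
  Liabilities: Bank reserves −$693M, Currency in circulation −$246M, Government deposits +$287M
Commercial banking system:
  Assets:      Reserves at CB −$693M, Securities −$73M, Foreign assets +$725M
  Liabilities: Checkable deposits −$41M
So the change in checkable deposits held by the non-bank public at commercial banks is -$41 million.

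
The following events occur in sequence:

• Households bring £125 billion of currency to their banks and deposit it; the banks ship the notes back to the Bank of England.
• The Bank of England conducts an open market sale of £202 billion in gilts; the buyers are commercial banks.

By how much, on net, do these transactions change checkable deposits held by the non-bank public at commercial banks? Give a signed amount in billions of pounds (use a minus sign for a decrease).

+£125 billion

Currency deposit £125 billion: non-bank counterparties' bank balances rise → +£125B.
OMO sale (to banks) £202 billion: the counterparty is a bank, so public deposits are unchanged → 0.
Net: 125 + 0 = +£125 billion.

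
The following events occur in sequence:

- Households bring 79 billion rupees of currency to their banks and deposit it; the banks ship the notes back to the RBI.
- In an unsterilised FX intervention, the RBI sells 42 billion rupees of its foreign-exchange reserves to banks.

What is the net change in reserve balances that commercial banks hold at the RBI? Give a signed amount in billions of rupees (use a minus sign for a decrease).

Currency deposit 79 billion rupees: returned notes are swapped for reserve credit → +79B.
FX sale 42 billion rupees: the buying banks pay out of their reserve balances → −42B.
Net: 79 − 42 = +37 billion.

+37 billion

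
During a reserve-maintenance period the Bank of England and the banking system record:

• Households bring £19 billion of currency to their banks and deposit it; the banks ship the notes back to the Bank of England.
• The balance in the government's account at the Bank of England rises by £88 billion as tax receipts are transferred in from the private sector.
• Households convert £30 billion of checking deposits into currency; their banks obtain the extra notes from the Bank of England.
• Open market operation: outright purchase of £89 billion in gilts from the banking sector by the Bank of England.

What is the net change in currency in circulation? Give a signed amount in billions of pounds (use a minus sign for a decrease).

Bank of England balance sheet:
  Assets:      Securities +£89B
  Liabilities: Bank reserves −£10B, Currency in circulation +£11B, Government deposits +£88B
So the change in currency in circulation is +£11 billion.

+£11 billion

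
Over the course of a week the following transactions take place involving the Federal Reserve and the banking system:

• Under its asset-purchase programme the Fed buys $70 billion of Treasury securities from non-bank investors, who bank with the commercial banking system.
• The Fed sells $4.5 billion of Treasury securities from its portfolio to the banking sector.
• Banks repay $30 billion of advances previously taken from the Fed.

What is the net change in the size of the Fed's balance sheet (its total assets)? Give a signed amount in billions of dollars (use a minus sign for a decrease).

Fed balance sheet:
  Assets:      Securities +$65.5B, Loans to banks −$30B
  Liabilities: Bank reserves +$35.5B
Commercial banking system:
  Assets:      Reserves at CB +$35.5B, Securities +$4.5B
  Liabilities: Checkable deposits +$70B, Borrowings from CB −$30B
Change in total Fed assets = +$35.5 billion.

+$35.5 billion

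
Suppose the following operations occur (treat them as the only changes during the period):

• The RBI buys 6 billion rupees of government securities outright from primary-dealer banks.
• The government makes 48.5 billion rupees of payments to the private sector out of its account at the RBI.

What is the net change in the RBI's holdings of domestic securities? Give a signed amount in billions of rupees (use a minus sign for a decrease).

+6 billion

RBI balance sheet:
  Assets:      Securities +6B
  Liabilities: Bank reserves +54.5B, Government deposits −48.5B
So the change in the RBI's holdings of domestic securities is +6 billion.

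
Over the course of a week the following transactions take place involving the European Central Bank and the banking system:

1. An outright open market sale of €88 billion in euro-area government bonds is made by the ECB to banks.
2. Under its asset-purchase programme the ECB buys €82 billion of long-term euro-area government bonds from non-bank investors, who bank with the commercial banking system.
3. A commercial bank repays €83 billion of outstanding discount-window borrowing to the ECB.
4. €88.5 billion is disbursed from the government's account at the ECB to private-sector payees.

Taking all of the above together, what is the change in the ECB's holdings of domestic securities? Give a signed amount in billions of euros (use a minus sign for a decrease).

-€6 billion

ECB balance sheet:
  Assets:      Securities −€6B, Loans to banks −€83B
  Liabilities: Bank reserves −€0.5B, Government deposits −€88.5B
So the change in the ECB's holdings of domestic securities is -€6 billion.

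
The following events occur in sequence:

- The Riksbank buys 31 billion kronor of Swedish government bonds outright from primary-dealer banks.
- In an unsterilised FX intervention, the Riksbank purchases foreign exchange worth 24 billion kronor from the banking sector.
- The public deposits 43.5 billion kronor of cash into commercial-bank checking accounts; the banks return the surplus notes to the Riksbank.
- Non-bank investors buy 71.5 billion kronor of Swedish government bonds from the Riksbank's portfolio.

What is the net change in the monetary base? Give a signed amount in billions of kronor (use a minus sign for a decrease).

-16.5 billion

OMO purchase (from banks) 31 billion kronor: Riksbank balance sheet expands → +31B.
FX purchase 24 billion kronor: Riksbank balance sheet expands → +24B.
Currency deposit 43.5 billion kronor: just a shift between currency and reserves — both are base money → 0.
Asset sale (to non-banks) 71.5 billion kronor: Riksbank balance sheet contracts → −71.5B.
Net: 31 + 24 + 0 − 71.5 = -16.5 billion.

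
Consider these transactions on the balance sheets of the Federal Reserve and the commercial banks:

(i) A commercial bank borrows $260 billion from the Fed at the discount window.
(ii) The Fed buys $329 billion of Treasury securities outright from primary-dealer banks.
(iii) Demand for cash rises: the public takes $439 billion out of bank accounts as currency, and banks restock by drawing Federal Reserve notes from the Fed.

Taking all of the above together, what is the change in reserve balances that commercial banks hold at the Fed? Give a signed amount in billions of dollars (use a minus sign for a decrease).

+$150 billion

Fed balance sheet:
  Assets:      Securities +$329B, Loans to banks +$260B
  Liabilities: Bank reserves +$150B, Currency in circulation +$439B
Commercial banking system:
  Assets:      Reserves at CB +$150B, Securities −$329B
  Liabilities: Checkable deposits −$439B, Borrowings from CB +$260B
So the change in reserve balances that commercial banks hold at the Fed is +$150 billion.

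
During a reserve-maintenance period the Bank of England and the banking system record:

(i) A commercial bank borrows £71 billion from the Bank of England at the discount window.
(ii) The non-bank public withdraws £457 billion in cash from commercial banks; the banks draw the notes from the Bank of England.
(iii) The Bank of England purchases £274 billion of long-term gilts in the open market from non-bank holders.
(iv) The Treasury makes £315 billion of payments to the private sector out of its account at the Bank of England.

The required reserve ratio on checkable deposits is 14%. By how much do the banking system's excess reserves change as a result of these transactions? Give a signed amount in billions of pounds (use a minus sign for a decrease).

+£184.52 billion

Discount-window loan £71 billion: reserves +£71B, deposits 0.
Currency withdrawal £457 billion: reserves −£457B, deposits −£457B.
Asset purchase (from non-banks) £274 billion: reserves +£274B, deposits +£274B.
Government spending £315 billion: reserves +£315B, deposits +£315B.
Totals: Δreserves = +£203B, Δdeposits = +£132B.
Δrequired reserves = 14% × +£132B = +£18.48B.
Δexcess reserves = Δreserves − Δrequired = +£203B − (+£18.48B) = +£184.52 billion.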